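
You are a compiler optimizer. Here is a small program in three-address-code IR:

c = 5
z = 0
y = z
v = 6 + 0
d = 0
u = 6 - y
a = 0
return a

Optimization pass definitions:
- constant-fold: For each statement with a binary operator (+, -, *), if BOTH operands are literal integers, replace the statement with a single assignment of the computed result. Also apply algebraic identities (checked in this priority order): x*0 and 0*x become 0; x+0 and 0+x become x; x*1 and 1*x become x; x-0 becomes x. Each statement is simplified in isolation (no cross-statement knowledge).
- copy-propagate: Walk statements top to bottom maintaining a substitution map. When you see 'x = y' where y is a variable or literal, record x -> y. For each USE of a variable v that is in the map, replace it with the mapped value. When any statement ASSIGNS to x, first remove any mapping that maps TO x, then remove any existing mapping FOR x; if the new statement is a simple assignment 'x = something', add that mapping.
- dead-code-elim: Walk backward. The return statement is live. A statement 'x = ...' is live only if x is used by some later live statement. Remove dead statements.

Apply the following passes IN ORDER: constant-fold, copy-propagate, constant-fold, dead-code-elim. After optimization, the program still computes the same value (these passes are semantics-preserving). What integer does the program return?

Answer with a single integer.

Answer: 0

Derivation:
Initial IR:
  c = 5
  z = 0
  y = z
  v = 6 + 0
  d = 0
  u = 6 - y
  a = 0
  return a
After constant-fold (8 stmts):
  c = 5
  z = 0
  y = z
  v = 6
  d = 0
  u = 6 - y
  a = 0
  return a
After copy-propagate (8 stmts):
  c = 5
  z = 0
  y = 0
  v = 6
  d = 0
  u = 6 - 0
  a = 0
  return 0
After constant-fold (8 stmts):
  c = 5
  z = 0
  y = 0
  v = 6
  d = 0
  u = 6
  a = 0
  return 0
After dead-code-elim (1 stmts):
  return 0
Evaluate:
  c = 5  =>  c = 5
  z = 0  =>  z = 0
  y = z  =>  y = 0
  v = 6 + 0  =>  v = 6
  d = 0  =>  d = 0
  u = 6 - y  =>  u = 6
  a = 0  =>  a = 0
  return a = 0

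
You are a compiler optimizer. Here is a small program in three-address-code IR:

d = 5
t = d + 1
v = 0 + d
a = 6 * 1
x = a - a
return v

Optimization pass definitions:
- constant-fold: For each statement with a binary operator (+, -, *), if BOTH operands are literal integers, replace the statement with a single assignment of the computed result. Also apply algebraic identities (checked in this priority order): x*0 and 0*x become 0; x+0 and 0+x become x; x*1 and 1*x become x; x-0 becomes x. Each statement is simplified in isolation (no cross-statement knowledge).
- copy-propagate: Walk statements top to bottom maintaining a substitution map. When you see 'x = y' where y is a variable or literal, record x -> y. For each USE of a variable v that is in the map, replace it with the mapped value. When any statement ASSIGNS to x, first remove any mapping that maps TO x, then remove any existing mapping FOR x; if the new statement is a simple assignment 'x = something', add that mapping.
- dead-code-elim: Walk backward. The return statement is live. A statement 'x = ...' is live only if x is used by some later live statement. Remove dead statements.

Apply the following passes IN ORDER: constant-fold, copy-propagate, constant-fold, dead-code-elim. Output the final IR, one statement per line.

Answer: return 5

Derivation:
Initial IR:
  d = 5
  t = d + 1
  v = 0 + d
  a = 6 * 1
  x = a - a
  return v
After constant-fold (6 stmts):
  d = 5
  t = d + 1
  v = d
  a = 6
  x = a - a
  return v
After copy-propagate (6 stmts):
  d = 5
  t = 5 + 1
  v = 5
  a = 6
  x = 6 - 6
  return 5
After constant-fold (6 stmts):
  d = 5
  t = 6
  v = 5
  a = 6
  x = 0
  return 5
After dead-code-elim (1 stmts):
  return 5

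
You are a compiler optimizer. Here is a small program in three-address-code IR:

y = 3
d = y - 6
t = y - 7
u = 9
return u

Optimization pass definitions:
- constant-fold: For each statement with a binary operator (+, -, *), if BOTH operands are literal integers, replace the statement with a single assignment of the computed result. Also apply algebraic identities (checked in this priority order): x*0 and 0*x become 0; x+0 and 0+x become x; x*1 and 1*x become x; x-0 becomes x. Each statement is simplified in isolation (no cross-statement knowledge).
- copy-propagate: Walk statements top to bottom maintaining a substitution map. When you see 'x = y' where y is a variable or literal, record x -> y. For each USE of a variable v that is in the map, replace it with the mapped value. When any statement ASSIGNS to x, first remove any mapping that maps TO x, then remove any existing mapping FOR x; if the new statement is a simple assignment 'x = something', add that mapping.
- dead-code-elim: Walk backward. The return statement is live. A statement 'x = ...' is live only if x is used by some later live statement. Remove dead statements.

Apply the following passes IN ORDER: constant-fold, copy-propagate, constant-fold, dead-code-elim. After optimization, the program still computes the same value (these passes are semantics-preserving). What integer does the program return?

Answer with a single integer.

Answer: 9

Derivation:
Initial IR:
  y = 3
  d = y - 6
  t = y - 7
  u = 9
  return u
After constant-fold (5 stmts):
  y = 3
  d = y - 6
  t = y - 7
  u = 9
  return u
After copy-propagate (5 stmts):
  y = 3
  d = 3 - 6
  t = 3 - 7
  u = 9
  return 9
After constant-fold (5 stmts):
  y = 3
  d = -3
  t = -4
  u = 9
  return 9
After dead-code-elim (1 stmts):
  return 9
Evaluate:
  y = 3  =>  y = 3
  d = y - 6  =>  d = -3
  t = y - 7  =>  t = -4
  u = 9  =>  u = 9
  return u = 9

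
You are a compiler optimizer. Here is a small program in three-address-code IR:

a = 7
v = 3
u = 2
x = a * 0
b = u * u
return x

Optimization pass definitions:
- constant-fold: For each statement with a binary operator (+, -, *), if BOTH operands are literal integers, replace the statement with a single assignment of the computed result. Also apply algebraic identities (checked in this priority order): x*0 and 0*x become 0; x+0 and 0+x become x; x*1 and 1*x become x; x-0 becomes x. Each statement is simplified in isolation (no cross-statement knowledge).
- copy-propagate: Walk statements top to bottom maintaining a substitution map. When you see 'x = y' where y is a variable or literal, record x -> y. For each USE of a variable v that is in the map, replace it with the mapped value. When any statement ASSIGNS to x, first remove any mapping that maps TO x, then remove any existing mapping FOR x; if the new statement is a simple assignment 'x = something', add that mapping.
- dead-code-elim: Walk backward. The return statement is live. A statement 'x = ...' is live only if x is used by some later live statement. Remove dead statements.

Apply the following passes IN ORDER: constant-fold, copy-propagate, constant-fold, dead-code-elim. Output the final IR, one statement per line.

Initial IR:
  a = 7
  v = 3
  u = 2
  x = a * 0
  b = u * u
  return x
After constant-fold (6 stmts):
  a = 7
  v = 3
  u = 2
  x = 0
  b = u * u
  return x
After copy-propagate (6 stmts):
  a = 7
  v = 3
  u = 2
  x = 0
  b = 2 * 2
  return 0
After constant-fold (6 stmts):
  a = 7
  v = 3
  u = 2
  x = 0
  b = 4
  return 0
After dead-code-elim (1 stmts):
  return 0

Answer: return 0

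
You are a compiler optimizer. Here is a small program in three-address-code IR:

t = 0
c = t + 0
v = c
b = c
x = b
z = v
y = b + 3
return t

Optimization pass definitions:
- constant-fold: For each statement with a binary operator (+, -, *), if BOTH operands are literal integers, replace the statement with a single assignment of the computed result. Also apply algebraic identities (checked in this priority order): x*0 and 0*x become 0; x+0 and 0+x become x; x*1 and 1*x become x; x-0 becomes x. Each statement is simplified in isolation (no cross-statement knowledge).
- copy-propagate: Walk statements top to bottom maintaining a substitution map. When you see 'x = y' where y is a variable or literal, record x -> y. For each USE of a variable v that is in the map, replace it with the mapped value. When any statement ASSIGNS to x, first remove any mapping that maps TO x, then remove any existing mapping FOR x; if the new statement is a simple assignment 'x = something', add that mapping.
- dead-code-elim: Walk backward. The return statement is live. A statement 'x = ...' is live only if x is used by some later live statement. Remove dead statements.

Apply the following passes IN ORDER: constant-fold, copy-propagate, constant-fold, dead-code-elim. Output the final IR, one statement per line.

Initial IR:
  t = 0
  c = t + 0
  v = c
  b = c
  x = b
  z = v
  y = b + 3
  return t
After constant-fold (8 stmts):
  t = 0
  c = t
  v = c
  b = c
  x = b
  z = v
  y = b + 3
  return t
After copy-propagate (8 stmts):
  t = 0
  c = 0
  v = 0
  b = 0
  x = 0
  z = 0
  y = 0 + 3
  return 0
After constant-fold (8 stmts):
  t = 0
  c = 0
  v = 0
  b = 0
  x = 0
  z = 0
  y = 3
  return 0
After dead-code-elim (1 stmts):
  return 0

Answer: return 0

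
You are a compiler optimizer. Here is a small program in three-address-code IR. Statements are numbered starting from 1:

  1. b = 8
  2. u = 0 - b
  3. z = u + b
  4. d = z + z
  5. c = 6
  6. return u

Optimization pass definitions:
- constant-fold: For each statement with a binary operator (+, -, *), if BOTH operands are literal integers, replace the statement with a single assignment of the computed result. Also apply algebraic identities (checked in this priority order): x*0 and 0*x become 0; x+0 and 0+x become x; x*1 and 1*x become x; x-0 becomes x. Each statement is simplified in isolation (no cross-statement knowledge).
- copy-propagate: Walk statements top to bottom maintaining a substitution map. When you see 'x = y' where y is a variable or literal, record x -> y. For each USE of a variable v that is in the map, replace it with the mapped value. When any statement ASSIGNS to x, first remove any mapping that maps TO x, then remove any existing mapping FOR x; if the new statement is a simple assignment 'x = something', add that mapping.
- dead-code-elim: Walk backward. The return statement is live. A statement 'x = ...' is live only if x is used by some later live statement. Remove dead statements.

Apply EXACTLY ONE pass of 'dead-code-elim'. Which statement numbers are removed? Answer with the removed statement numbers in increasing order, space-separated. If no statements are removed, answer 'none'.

Answer: 3 4 5

Derivation:
Backward liveness scan:
Stmt 1 'b = 8': KEEP (b is live); live-in = []
Stmt 2 'u = 0 - b': KEEP (u is live); live-in = ['b']
Stmt 3 'z = u + b': DEAD (z not in live set ['u'])
Stmt 4 'd = z + z': DEAD (d not in live set ['u'])
Stmt 5 'c = 6': DEAD (c not in live set ['u'])
Stmt 6 'return u': KEEP (return); live-in = ['u']
Removed statement numbers: [3, 4, 5]
Surviving IR:
  b = 8
  u = 0 - b
  return u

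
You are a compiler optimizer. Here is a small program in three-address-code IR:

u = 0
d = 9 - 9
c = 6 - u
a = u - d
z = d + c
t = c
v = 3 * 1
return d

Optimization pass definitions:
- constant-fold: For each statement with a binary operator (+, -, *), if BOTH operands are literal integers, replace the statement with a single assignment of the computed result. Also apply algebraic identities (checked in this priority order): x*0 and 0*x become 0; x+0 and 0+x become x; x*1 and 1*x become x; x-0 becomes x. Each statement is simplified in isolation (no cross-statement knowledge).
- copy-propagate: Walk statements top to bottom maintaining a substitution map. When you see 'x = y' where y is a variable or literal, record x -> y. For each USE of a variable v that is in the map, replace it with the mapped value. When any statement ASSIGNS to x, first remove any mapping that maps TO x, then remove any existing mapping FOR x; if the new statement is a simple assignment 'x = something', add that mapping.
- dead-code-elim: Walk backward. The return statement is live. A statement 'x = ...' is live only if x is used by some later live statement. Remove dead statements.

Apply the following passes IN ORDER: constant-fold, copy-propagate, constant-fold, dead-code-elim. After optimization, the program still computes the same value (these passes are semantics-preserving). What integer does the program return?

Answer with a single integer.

Answer: 0

Derivation:
Initial IR:
  u = 0
  d = 9 - 9
  c = 6 - u
  a = u - d
  z = d + c
  t = c
  v = 3 * 1
  return d
After constant-fold (8 stmts):
  u = 0
  d = 0
  c = 6 - u
  a = u - d
  z = d + c
  t = c
  v = 3
  return d
After copy-propagate (8 stmts):
  u = 0
  d = 0
  c = 6 - 0
  a = 0 - 0
  z = 0 + c
  t = c
  v = 3
  return 0
After constant-fold (8 stmts):
  u = 0
  d = 0
  c = 6
  a = 0
  z = c
  t = c
  v = 3
  return 0
After dead-code-elim (1 stmts):
  return 0
Evaluate:
  u = 0  =>  u = 0
  d = 9 - 9  =>  d = 0
  c = 6 - u  =>  c = 6
  a = u - d  =>  a = 0
  z = d + c  =>  z = 6
  t = c  =>  t = 6
  v = 3 * 1  =>  v = 3
  return d = 0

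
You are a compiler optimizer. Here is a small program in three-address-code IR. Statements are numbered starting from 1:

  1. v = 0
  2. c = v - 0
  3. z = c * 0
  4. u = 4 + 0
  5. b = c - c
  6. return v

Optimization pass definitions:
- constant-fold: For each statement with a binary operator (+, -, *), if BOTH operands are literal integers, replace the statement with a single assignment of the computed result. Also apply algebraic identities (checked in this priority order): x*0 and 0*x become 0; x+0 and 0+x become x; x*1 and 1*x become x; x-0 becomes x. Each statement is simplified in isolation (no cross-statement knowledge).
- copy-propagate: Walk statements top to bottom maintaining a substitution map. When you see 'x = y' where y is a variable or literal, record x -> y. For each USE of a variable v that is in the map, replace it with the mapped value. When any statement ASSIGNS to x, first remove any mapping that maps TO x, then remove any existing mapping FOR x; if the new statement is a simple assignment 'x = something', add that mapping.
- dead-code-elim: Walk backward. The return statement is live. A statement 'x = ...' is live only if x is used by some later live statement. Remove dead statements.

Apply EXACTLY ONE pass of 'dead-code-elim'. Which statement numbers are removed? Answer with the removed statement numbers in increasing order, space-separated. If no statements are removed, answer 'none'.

Backward liveness scan:
Stmt 1 'v = 0': KEEP (v is live); live-in = []
Stmt 2 'c = v - 0': DEAD (c not in live set ['v'])
Stmt 3 'z = c * 0': DEAD (z not in live set ['v'])
Stmt 4 'u = 4 + 0': DEAD (u not in live set ['v'])
Stmt 5 'b = c - c': DEAD (b not in live set ['v'])
Stmt 6 'return v': KEEP (return); live-in = ['v']
Removed statement numbers: [2, 3, 4, 5]
Surviving IR:
  v = 0
  return v

Answer: 2 3 4 5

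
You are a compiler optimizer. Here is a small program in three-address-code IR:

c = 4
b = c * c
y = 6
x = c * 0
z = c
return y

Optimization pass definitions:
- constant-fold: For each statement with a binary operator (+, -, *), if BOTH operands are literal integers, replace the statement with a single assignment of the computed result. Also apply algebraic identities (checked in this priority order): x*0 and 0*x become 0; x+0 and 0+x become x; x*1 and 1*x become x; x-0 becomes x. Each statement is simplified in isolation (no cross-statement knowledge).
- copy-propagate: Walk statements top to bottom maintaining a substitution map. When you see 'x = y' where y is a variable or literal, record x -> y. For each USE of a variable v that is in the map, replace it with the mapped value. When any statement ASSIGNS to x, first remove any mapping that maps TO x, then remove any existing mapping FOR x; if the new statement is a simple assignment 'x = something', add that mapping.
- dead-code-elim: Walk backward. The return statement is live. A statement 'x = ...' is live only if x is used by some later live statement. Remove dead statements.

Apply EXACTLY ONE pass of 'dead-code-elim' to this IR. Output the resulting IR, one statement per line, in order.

Answer: y = 6
return y

Derivation:
Applying dead-code-elim statement-by-statement:
  [6] return y  -> KEEP (return); live=['y']
  [5] z = c  -> DEAD (z not live)
  [4] x = c * 0  -> DEAD (x not live)
  [3] y = 6  -> KEEP; live=[]
  [2] b = c * c  -> DEAD (b not live)
  [1] c = 4  -> DEAD (c not live)
Result (2 stmts):
  y = 6
  return y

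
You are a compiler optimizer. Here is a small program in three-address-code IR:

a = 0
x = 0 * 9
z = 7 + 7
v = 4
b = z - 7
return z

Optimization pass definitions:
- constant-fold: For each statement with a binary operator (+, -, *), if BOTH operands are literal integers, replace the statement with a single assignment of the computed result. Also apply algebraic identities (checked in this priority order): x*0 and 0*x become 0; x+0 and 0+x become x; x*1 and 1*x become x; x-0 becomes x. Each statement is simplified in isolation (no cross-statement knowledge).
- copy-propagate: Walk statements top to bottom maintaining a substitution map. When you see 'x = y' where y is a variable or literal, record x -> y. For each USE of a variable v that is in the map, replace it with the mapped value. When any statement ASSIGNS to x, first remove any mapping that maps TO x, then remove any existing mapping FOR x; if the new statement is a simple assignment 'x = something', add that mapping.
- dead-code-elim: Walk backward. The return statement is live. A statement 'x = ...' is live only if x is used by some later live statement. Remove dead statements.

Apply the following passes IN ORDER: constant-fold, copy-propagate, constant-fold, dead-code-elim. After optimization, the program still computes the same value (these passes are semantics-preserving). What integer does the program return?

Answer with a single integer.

Initial IR:
  a = 0
  x = 0 * 9
  z = 7 + 7
  v = 4
  b = z - 7
  return z
After constant-fold (6 stmts):
  a = 0
  x = 0
  z = 14
  v = 4
  b = z - 7
  return z
After copy-propagate (6 stmts):
  a = 0
  x = 0
  z = 14
  v = 4
  b = 14 - 7
  return 14
After constant-fold (6 stmts):
  a = 0
  x = 0
  z = 14
  v = 4
  b = 7
  return 14
After dead-code-elim (1 stmts):
  return 14
Evaluate:
  a = 0  =>  a = 0
  x = 0 * 9  =>  x = 0
  z = 7 + 7  =>  z = 14
  v = 4  =>  v = 4
  b = z - 7  =>  b = 7
  return z = 14

Answer: 14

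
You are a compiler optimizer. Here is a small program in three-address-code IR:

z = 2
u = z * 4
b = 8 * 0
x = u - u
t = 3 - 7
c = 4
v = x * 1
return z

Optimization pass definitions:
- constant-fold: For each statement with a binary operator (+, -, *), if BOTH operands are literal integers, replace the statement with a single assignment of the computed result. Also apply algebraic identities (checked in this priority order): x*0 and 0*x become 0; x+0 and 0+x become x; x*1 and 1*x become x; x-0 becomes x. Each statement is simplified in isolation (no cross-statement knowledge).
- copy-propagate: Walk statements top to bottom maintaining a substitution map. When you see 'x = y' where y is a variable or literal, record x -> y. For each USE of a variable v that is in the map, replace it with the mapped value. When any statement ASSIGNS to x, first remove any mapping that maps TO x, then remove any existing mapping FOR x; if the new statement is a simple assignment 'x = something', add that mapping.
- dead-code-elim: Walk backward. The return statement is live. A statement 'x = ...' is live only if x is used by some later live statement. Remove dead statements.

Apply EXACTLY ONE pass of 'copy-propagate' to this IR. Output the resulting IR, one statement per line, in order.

Answer: z = 2
u = 2 * 4
b = 8 * 0
x = u - u
t = 3 - 7
c = 4
v = x * 1
return 2

Derivation:
Applying copy-propagate statement-by-statement:
  [1] z = 2  (unchanged)
  [2] u = z * 4  -> u = 2 * 4
  [3] b = 8 * 0  (unchanged)
  [4] x = u - u  (unchanged)
  [5] t = 3 - 7  (unchanged)
  [6] c = 4  (unchanged)
  [7] v = x * 1  (unchanged)
  [8] return z  -> return 2
Result (8 stmts):
  z = 2
  u = 2 * 4
  b = 8 * 0
  x = u - u
  t = 3 - 7
  c = 4
  v = x * 1
  return 2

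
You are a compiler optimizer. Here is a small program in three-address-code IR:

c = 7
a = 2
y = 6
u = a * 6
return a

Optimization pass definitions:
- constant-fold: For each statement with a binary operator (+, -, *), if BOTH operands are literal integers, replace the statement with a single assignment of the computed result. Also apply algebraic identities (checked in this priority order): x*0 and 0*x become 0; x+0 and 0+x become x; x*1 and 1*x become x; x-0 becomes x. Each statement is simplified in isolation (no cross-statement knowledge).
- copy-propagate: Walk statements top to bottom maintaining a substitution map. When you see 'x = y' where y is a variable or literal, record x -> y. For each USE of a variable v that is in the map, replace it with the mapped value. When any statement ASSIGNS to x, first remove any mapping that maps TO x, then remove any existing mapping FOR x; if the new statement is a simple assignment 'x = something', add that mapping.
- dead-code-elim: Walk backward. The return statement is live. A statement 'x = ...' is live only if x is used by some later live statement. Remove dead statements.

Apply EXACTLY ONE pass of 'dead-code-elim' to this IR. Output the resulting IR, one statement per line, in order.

Applying dead-code-elim statement-by-statement:
  [5] return a  -> KEEP (return); live=['a']
  [4] u = a * 6  -> DEAD (u not live)
  [3] y = 6  -> DEAD (y not live)
  [2] a = 2  -> KEEP; live=[]
  [1] c = 7  -> DEAD (c not live)
Result (2 stmts):
  a = 2
  return a

Answer: a = 2
return a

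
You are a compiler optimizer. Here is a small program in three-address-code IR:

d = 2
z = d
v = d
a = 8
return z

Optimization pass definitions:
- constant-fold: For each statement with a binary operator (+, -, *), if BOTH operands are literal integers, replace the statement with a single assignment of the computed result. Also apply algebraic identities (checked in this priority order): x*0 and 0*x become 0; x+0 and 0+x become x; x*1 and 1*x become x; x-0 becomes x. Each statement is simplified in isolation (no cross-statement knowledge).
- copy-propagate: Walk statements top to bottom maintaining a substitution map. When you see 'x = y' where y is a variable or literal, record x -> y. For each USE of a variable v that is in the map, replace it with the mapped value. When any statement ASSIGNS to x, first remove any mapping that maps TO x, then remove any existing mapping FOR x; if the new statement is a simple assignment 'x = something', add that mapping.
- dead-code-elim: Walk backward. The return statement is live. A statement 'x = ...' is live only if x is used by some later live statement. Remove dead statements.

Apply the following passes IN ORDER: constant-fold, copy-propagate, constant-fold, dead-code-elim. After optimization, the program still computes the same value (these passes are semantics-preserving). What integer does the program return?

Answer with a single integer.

Initial IR:
  d = 2
  z = d
  v = d
  a = 8
  return z
After constant-fold (5 stmts):
  d = 2
  z = d
  v = d
  a = 8
  return z
After copy-propagate (5 stmts):
  d = 2
  z = 2
  v = 2
  a = 8
  return 2
After constant-fold (5 stmts):
  d = 2
  z = 2
  v = 2
  a = 8
  return 2
After dead-code-elim (1 stmts):
  return 2
Evaluate:
  d = 2  =>  d = 2
  z = d  =>  z = 2
  v = d  =>  v = 2
  a = 8  =>  a = 8
  return z = 2

Answer: 2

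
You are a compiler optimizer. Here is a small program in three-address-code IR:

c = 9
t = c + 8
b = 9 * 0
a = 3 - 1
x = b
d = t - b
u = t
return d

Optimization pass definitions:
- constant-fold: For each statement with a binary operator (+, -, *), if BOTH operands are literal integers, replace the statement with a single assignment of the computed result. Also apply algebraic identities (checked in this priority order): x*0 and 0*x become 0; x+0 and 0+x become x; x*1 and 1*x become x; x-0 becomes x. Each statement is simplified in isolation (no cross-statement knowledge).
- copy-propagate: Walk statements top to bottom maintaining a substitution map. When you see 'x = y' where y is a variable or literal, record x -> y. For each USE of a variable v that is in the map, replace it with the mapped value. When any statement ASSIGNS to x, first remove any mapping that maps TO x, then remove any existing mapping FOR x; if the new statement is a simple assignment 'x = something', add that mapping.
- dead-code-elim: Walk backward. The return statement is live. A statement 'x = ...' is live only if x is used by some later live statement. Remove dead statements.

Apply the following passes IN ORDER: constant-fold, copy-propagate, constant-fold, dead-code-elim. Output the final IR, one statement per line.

Initial IR:
  c = 9
  t = c + 8
  b = 9 * 0
  a = 3 - 1
  x = b
  d = t - b
  u = t
  return d
After constant-fold (8 stmts):
  c = 9
  t = c + 8
  b = 0
  a = 2
  x = b
  d = t - b
  u = t
  return d
After copy-propagate (8 stmts):
  c = 9
  t = 9 + 8
  b = 0
  a = 2
  x = 0
  d = t - 0
  u = t
  return d
After constant-fold (8 stmts):
  c = 9
  t = 17
  b = 0
  a = 2
  x = 0
  d = t
  u = t
  return d
After dead-code-elim (3 stmts):
  t = 17
  d = t
  return d

Answer: t = 17
d = t
return d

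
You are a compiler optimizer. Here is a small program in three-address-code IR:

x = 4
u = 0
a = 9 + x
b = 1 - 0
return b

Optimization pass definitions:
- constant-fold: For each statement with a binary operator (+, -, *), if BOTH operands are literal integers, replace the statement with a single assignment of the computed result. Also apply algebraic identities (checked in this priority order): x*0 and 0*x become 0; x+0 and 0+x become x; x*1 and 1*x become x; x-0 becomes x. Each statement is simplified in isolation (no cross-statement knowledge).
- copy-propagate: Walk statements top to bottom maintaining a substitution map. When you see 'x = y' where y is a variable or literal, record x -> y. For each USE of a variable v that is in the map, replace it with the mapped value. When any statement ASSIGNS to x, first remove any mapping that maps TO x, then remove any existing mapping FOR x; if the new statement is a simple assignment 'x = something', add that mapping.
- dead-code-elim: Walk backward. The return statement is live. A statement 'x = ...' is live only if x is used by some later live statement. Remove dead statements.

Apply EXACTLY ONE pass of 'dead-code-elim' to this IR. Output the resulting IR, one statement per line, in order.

Applying dead-code-elim statement-by-statement:
  [5] return b  -> KEEP (return); live=['b']
  [4] b = 1 - 0  -> KEEP; live=[]
  [3] a = 9 + x  -> DEAD (a not live)
  [2] u = 0  -> DEAD (u not live)
  [1] x = 4  -> DEAD (x not live)
Result (2 stmts):
  b = 1 - 0
  return b

Answer: b = 1 - 0
return b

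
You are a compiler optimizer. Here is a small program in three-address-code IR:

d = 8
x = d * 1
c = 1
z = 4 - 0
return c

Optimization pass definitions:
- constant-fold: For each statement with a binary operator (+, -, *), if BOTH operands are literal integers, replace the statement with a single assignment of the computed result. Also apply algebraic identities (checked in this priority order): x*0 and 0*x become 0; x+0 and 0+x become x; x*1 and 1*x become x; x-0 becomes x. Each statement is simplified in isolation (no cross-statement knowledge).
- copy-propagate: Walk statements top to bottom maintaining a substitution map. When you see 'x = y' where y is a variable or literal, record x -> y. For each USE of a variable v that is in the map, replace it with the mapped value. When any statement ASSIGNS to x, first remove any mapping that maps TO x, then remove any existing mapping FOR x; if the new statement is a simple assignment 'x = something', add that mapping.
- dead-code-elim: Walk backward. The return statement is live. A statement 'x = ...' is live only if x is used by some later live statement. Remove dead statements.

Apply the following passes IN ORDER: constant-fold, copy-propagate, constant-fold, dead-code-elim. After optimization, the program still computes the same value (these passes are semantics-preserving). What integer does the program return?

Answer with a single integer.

Answer: 1

Derivation:
Initial IR:
  d = 8
  x = d * 1
  c = 1
  z = 4 - 0
  return c
After constant-fold (5 stmts):
  d = 8
  x = d
  c = 1
  z = 4
  return c
After copy-propagate (5 stmts):
  d = 8
  x = 8
  c = 1
  z = 4
  return 1
After constant-fold (5 stmts):
  d = 8
  x = 8
  c = 1
  z = 4
  return 1
After dead-code-elim (1 stmts):
  return 1
Evaluate:
  d = 8  =>  d = 8
  x = d * 1  =>  x = 8
  c = 1  =>  c = 1
  z = 4 - 0  =>  z = 4
  return c = 1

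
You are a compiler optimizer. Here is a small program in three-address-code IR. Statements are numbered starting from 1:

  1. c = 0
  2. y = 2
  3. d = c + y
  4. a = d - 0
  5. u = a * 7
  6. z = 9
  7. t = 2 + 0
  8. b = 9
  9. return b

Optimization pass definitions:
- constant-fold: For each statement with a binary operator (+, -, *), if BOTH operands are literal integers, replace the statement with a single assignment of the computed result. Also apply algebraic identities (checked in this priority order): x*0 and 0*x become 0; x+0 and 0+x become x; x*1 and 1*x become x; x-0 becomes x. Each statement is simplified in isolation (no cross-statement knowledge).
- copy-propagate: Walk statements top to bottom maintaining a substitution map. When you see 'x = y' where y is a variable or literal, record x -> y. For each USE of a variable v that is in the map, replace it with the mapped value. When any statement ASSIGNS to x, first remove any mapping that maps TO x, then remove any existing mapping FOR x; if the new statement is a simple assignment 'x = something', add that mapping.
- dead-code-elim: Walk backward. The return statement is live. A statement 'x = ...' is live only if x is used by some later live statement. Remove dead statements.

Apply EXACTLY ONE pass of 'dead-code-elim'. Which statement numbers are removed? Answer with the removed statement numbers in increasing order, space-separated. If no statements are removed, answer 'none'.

Backward liveness scan:
Stmt 1 'c = 0': DEAD (c not in live set [])
Stmt 2 'y = 2': DEAD (y not in live set [])
Stmt 3 'd = c + y': DEAD (d not in live set [])
Stmt 4 'a = d - 0': DEAD (a not in live set [])
Stmt 5 'u = a * 7': DEAD (u not in live set [])
Stmt 6 'z = 9': DEAD (z not in live set [])
Stmt 7 't = 2 + 0': DEAD (t not in live set [])
Stmt 8 'b = 9': KEEP (b is live); live-in = []
Stmt 9 'return b': KEEP (return); live-in = ['b']
Removed statement numbers: [1, 2, 3, 4, 5, 6, 7]
Surviving IR:
  b = 9
  return b

Answer: 1 2 3 4 5 6 7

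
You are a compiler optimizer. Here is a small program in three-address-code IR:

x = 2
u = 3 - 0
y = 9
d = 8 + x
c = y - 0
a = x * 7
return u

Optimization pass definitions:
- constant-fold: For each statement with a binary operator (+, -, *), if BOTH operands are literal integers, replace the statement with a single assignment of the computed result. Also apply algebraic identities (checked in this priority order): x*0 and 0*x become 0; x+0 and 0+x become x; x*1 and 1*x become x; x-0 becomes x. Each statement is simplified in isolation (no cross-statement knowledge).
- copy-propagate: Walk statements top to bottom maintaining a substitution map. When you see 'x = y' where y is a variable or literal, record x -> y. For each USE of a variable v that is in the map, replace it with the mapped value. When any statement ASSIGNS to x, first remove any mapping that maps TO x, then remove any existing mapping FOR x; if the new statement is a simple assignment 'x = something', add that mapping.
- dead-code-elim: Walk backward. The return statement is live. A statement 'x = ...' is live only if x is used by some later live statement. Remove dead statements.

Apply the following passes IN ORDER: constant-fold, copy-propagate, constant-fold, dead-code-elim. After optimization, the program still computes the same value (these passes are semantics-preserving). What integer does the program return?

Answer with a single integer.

Initial IR:
  x = 2
  u = 3 - 0
  y = 9
  d = 8 + x
  c = y - 0
  a = x * 7
  return u
After constant-fold (7 stmts):
  x = 2
  u = 3
  y = 9
  d = 8 + x
  c = y
  a = x * 7
  return u
After copy-propagate (7 stmts):
  x = 2
  u = 3
  y = 9
  d = 8 + 2
  c = 9
  a = 2 * 7
  return 3
After constant-fold (7 stmts):
  x = 2
  u = 3
  y = 9
  d = 10
  c = 9
  a = 14
  return 3
After dead-code-elim (1 stmts):
  return 3
Evaluate:
  x = 2  =>  x = 2
  u = 3 - 0  =>  u = 3
  y = 9  =>  y = 9
  d = 8 + x  =>  d = 10
  c = y - 0  =>  c = 9
  a = x * 7  =>  a = 14
  return u = 3

Answer: 3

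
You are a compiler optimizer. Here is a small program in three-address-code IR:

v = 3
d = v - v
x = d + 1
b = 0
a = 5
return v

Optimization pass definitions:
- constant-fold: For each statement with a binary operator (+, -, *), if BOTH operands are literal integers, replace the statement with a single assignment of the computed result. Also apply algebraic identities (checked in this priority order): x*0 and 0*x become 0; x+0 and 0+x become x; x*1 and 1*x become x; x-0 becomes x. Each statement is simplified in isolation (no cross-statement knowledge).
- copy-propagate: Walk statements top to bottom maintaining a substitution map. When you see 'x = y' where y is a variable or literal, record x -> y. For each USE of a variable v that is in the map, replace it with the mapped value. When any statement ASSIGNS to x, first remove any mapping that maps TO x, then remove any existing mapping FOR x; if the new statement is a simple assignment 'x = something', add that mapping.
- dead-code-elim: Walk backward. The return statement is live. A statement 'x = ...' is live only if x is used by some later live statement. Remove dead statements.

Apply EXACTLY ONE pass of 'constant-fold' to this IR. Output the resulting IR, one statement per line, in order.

Applying constant-fold statement-by-statement:
  [1] v = 3  (unchanged)
  [2] d = v - v  (unchanged)
  [3] x = d + 1  (unchanged)
  [4] b = 0  (unchanged)
  [5] a = 5  (unchanged)
  [6] return v  (unchanged)
Result (6 stmts):
  v = 3
  d = v - v
  x = d + 1
  b = 0
  a = 5
  return v

Answer: v = 3
d = v - v
x = d + 1
b = 0
a = 5
return v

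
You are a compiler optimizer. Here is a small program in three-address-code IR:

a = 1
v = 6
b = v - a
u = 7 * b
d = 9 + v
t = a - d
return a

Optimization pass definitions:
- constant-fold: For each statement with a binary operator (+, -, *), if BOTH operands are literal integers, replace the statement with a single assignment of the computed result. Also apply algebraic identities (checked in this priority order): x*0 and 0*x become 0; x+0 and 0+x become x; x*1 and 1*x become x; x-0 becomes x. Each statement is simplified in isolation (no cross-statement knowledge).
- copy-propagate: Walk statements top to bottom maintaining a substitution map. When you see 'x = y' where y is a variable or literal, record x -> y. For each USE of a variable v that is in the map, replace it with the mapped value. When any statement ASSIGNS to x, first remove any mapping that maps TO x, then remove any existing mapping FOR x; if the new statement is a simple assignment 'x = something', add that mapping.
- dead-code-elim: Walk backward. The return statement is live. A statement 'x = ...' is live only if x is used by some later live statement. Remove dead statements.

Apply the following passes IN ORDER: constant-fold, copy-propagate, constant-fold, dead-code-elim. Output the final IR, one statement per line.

Initial IR:
  a = 1
  v = 6
  b = v - a
  u = 7 * b
  d = 9 + v
  t = a - d
  return a
After constant-fold (7 stmts):
  a = 1
  v = 6
  b = v - a
  u = 7 * b
  d = 9 + v
  t = a - d
  return a
After copy-propagate (7 stmts):
  a = 1
  v = 6
  b = 6 - 1
  u = 7 * b
  d = 9 + 6
  t = 1 - d
  return 1
After constant-fold (7 stmts):
  a = 1
  v = 6
  b = 5
  u = 7 * b
  d = 15
  t = 1 - d
  return 1
After dead-code-elim (1 stmts):
  return 1

Answer: return 1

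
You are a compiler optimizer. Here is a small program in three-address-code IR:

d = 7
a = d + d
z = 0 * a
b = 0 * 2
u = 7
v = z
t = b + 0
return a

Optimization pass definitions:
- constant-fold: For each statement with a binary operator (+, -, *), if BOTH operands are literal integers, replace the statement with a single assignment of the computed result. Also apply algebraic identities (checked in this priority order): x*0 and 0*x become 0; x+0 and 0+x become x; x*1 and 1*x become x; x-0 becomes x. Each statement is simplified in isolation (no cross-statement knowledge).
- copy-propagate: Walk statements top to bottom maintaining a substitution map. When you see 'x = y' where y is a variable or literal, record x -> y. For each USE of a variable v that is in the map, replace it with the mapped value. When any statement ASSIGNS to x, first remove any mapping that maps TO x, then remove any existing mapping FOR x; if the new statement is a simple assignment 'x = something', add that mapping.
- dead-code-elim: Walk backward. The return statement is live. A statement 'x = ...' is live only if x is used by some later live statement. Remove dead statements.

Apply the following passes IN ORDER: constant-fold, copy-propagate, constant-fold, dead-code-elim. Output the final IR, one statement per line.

Answer: a = 14
return a

Derivation:
Initial IR:
  d = 7
  a = d + d
  z = 0 * a
  b = 0 * 2
  u = 7
  v = z
  t = b + 0
  return a
After constant-fold (8 stmts):
  d = 7
  a = d + d
  z = 0
  b = 0
  u = 7
  v = z
  t = b
  return a
After copy-propagate (8 stmts):
  d = 7
  a = 7 + 7
  z = 0
  b = 0
  u = 7
  v = 0
  t = 0
  return a
After constant-fold (8 stmts):
  d = 7
  a = 14
  z = 0
  b = 0
  u = 7
  v = 0
  t = 0
  return a
After dead-code-elim (2 stmts):
  a = 14
  return a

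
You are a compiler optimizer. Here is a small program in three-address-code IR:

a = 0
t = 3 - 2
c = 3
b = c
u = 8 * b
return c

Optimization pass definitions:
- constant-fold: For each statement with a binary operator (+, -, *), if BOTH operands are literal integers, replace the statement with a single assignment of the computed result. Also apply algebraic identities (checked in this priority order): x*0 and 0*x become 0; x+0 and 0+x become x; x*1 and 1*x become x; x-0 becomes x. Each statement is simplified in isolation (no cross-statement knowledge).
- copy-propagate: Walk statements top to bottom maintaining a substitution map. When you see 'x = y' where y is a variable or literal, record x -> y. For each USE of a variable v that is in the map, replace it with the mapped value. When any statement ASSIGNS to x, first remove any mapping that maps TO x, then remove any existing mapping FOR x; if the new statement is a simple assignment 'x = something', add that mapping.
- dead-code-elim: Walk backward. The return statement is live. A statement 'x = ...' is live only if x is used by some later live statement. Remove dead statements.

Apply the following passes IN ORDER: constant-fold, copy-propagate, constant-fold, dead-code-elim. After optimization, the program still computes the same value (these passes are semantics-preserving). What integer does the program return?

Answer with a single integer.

Answer: 3

Derivation:
Initial IR:
  a = 0
  t = 3 - 2
  c = 3
  b = c
  u = 8 * b
  return c
After constant-fold (6 stmts):
  a = 0
  t = 1
  c = 3
  b = c
  u = 8 * b
  return c
After copy-propagate (6 stmts):
  a = 0
  t = 1
  c = 3
  b = 3
  u = 8 * 3
  return 3
After constant-fold (6 stmts):
  a = 0
  t = 1
  c = 3
  b = 3
  u = 24
  return 3
After dead-code-elim (1 stmts):
  return 3
Evaluate:
  a = 0  =>  a = 0
  t = 3 - 2  =>  t = 1
  c = 3  =>  c = 3
  b = c  =>  b = 3
  u = 8 * b  =>  u = 24
  return c = 3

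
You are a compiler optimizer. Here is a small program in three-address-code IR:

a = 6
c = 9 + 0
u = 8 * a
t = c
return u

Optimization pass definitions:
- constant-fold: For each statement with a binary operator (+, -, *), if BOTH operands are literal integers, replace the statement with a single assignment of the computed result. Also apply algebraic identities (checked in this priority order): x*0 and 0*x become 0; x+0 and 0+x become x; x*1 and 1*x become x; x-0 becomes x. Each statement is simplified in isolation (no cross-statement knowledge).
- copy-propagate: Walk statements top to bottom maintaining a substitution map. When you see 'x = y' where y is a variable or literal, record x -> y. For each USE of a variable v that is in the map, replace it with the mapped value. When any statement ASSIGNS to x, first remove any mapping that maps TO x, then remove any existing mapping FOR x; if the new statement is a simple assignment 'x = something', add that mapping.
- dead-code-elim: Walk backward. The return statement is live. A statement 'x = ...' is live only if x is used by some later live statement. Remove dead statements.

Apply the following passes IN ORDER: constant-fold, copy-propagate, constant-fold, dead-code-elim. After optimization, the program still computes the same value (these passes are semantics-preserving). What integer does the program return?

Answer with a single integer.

Initial IR:
  a = 6
  c = 9 + 0
  u = 8 * a
  t = c
  return u
After constant-fold (5 stmts):
  a = 6
  c = 9
  u = 8 * a
  t = c
  return u
After copy-propagate (5 stmts):
  a = 6
  c = 9
  u = 8 * 6
  t = 9
  return u
After constant-fold (5 stmts):
  a = 6
  c = 9
  u = 48
  t = 9
  return u
After dead-code-elim (2 stmts):
  u = 48
  return u
Evaluate:
  a = 6  =>  a = 6
  c = 9 + 0  =>  c = 9
  u = 8 * a  =>  u = 48
  t = c  =>  t = 9
  return u = 48

Answer: 48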